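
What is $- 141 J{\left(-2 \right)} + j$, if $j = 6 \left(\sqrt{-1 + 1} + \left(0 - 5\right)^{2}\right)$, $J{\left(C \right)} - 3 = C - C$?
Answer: $-273$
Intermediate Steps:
$J{\left(C \right)} = 3$ ($J{\left(C \right)} = 3 + \left(C - C\right) = 3 + 0 = 3$)
$j = 150$ ($j = 6 \left(\sqrt{0} + \left(-5\right)^{2}\right) = 6 \left(0 + 25\right) = 6 \cdot 25 = 150$)
$- 141 J{\left(-2 \right)} + j = \left(-141\right) 3 + 150 = -423 + 150 = -273$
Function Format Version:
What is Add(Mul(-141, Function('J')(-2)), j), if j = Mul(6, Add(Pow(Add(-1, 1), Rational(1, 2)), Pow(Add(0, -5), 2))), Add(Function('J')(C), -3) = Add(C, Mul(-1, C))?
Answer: -273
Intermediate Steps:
Function('J')(C) = 3 (Function('J')(C) = Add(3, Add(C, Mul(-1, C))) = Add(3, 0) = 3)
j = 150 (j = Mul(6, Add(Pow(0, Rational(1, 2)), Pow(-5, 2))) = Mul(6, Add(0, 25)) = Mul(6, 25) = 150)
Add(Mul(-141, Function('J')(-2)), j) = Add(Mul(-141, 3), 150) = Add(-423, 150) = -273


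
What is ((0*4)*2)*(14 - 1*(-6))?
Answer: 0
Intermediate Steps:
((0*4)*2)*(14 - 1*(-6)) = (0*2)*(14 + 6) = 0*20 = 0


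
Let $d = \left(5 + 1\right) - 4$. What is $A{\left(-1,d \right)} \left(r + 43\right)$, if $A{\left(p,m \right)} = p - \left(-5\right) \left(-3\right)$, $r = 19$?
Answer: $-992$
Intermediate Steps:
$d = 2$ ($d = 6 - 4 = 2$)
$A{\left(p,m \right)} = -15 + p$ ($A{\left(p,m \right)} = p - 15 = -15 + p$)
$A{\left(-1,d \right)} \left(r + 43\right) = \left(-15 - 1\right) \left(19 + 43\right) = \left(-16\right) 62 = -992$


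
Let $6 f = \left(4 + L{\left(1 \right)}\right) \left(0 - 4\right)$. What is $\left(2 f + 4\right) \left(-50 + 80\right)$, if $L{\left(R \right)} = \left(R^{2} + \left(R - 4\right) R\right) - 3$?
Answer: $160$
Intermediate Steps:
$L{\left(R \right)} = -3 + R^{2} + R \left(-4 + R\right)$ ($L{\left(R \right)} = \left(R^{2} + \left(-4 + R\right) R\right) - 3 = \left(R^{2} + R \left(-4 + R\right)\right) - 3 = -3 + R^{2} + R \left(-4 + R\right)$)
$f = \frac{2}{3}$ ($f = \frac{\left(4 - \left(7 - 2\right)\right) \left(0 - 4\right)}{6} = \frac{\left(4 - 5\right) \left(-4\right)}{6} = \frac{\left(-1\right) \left(-4\right)}{6} = \frac{1}{6} \cdot 4 = \frac{2}{3} \approx 0.66667$)
$\left(2 f + 4\right) \left(-50 + 80\right) = \left(2 \cdot \frac{2}{3} + 4\right) \left(-50 + 80\right) = \left(\frac{4}{3} + 4\right) 30 = \frac{16}{3} \cdot 30 = 160$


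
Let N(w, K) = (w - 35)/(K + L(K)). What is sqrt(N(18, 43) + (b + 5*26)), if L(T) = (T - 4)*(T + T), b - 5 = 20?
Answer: 3*sqrt(198731294)/3397 ≈ 12.450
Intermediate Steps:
b = 25 (b = 5 + 20 = 25)
L(T) = 2*T*(-4 + T) (L(T) = (-4 + T)*(2*T) = 2*T*(-4 + T))
N(w, K) = (-35 + w)/(K + 2*K*(-4 + K)) (N(w, K) = (w - 35)/(K + 2*K*(-4 + K)) = (-35 + w)/(K + 2*K*(-4 + K)))
sqrt(N(18, 43) + (b + 5*26)) = sqrt((-35 + 18)/(43*(-7 + 2*43)) + (25 + 5*26)) = sqrt((1/43)*(-17)/(-7 + 86) + (25 + 130)) = sqrt((1/43)*(-17)/79 + 155) = sqrt((1/43)*(1/79)*(-17) + 155) = sqrt(-17/3397 + 155) = sqrt(526518/3397) = 3*sqrt(198731294)/3397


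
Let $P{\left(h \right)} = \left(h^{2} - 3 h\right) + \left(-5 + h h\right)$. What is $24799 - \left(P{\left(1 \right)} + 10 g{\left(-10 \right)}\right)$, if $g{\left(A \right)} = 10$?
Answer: $24705$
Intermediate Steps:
$P{\left(h \right)} = -5 - 3 h + 2 h^{2}$ ($P{\left(h \right)} = \left(h^{2} - 3 h\right) + \left(-5 + h^{2}\right) = -5 - 3 h + 2 h^{2}$)
$24799 - \left(P{\left(1 \right)} + 10 g{\left(-10 \right)}\right) = 24799 - \left(\left(-5 - 3 + 2 \cdot 1^{2}\right) + 10 \cdot 10\right) = 24799 - \left(\left(-5 - 3 + 2 \cdot 1\right) + 100\right) = 24799 - \left(\left(-5 - 3 + 2\right) + 100\right) = 24799 - \left(-6 + 100\right) = 24799 - 94 = 24705$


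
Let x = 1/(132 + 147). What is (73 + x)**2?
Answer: 414855424/77841 ≈ 5329.5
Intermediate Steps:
x = 1/279 ≈ 0.0035842
(73 + x)**2 = (73 + 1/279)**2 = (20368/279)**2 = 414855424/77841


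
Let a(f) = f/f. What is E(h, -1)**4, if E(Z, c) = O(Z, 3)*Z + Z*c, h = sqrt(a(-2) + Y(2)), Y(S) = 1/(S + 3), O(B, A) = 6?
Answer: 900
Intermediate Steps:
Y(S) = 1/(3 + S)
a(f) = 1
h = sqrt(30)/5 (h = sqrt(1 + 1/(3 + 2)) = sqrt(1 + 1/5) = sqrt(6/5) = sqrt(30)/5 ≈ 1.0954)
E(Z, c) = 6*Z + Z*c
E(h, -1)**4 = ((sqrt(30)/5)*(6 - 1))**4 = ((sqrt(30)/5)*5)**4 = (sqrt(30))**4 = 900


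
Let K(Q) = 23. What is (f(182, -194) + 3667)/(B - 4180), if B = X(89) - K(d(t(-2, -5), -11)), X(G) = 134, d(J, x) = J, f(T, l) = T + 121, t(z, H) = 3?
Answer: -3970/4069 ≈ -0.97567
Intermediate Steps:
f(T, l) = 121 + T
B = 111 (B = 134 - 1*23 = 134 - 23 = 111)
(f(182, -194) + 3667)/(B - 4180) = ((121 + 182) + 3667)/(111 - 4180) = (303 + 3667)/(-4069) = 3970*(-1/4069) = -3970/4069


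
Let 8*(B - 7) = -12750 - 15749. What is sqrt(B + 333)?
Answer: I*sqrt(51558)/4 ≈ 56.766*I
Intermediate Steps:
B = -28443/8 (B = 7 + (-12750 - 15749)/8 = 7 + (1/8)*(-28499) = 7 - 28499/8 = -28443/8 ≈ -3555.4)
sqrt(B + 333) = sqrt(-28443/8 + 333) = sqrt(-25779/8) = I*sqrt(51558)/4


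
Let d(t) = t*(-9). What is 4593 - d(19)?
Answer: 4764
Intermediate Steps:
d(t) = -9*t
4593 - d(19) = 4593 - (-9)*19 = 4593 - 1*(-171) = 4593 + 171 = 4764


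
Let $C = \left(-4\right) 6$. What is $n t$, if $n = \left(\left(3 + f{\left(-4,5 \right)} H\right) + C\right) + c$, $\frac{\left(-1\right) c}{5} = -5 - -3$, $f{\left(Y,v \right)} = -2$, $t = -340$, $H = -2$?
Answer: $2380$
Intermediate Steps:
$C = -24$
$c = 10$ ($c = - 5 \left(-5 - -3\right) = - 5 \left(-5 + 3\right) = \left(-5\right) \left(-2\right) = 10$)
$n = -7$ ($n = \left(\left(3 - -4\right) - 24\right) + 10 = \left(\left(3 + 4\right) - 24\right) + 10 = \left(7 - 24\right) + 10 = -17 + 10 = -7$)
$n t = \left(-7\right) \left(-340\right) = 2380$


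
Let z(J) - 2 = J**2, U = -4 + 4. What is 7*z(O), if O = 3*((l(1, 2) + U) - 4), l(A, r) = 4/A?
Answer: 14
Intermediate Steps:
U = 0
O = 0 (O = 3*((4/1 + 0) - 4) = 3*((4*1 + 0) - 4) = 3*((4 + 0) - 4) = 3*(4 - 4) = 3*0 = 0)
z(J) = 2 + J**2
7*z(O) = 7*(2 + 0**2) = 7*(2 + 0) = 7*2 = 14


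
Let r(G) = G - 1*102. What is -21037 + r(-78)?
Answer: -21217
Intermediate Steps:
r(G) = -102 + G (r(G) = G - 102 = -102 + G)
-21037 + r(-78) = -21037 + (-102 - 78) = -21037 - 180 = -21217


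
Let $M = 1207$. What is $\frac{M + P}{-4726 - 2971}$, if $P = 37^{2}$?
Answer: $- \frac{2576}{7697} \approx -0.33468$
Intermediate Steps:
$P = 1369$
$\frac{M + P}{-4726 - 2971} = \frac{1207 + 1369}{-4726 - 2971} = \frac{2576}{-7697} = 2576 \left(- \frac{1}{7697}\right) = - \frac{2576}{7697}$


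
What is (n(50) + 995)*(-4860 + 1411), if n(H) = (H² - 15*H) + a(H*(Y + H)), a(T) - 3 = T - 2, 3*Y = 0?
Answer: -18093454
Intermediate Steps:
Y = 0 (Y = (⅓)*0 = 0)
a(T) = 1 + T (a(T) = 3 + (T - 2) = 3 + (-2 + T) = 1 + T)
n(H) = 1 - 15*H + 2*H² (n(H) = (H² - 15*H) + (1 + H*(0 + H)) = (H² - 15*H) + (1 + H*H) = (H² - 15*H) + (1 + H²) = 1 - 15*H + 2*H²)
(n(50) + 995)*(-4860 + 1411) = ((1 - 15*50 + 2*50²) + 995)*(-4860 + 1411) = ((1 - 750 + 2*2500) + 995)*(-3449) = ((1 - 750 + 5000) + 995)*(-3449) = (4251 + 995)*(-3449) = 5246*(-3449) = -18093454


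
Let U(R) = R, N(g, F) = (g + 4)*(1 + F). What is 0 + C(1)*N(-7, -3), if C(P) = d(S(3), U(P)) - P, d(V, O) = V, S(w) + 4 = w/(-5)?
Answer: -168/5 ≈ -33.600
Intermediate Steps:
S(w) = -4 - w/5 (S(w) = -4 + w/(-5) = -4 + w*(-1/5) = -4 - w/5)
N(g, F) = (1 + F)*(4 + g) (N(g, F) = (4 + g)*(1 + F) = (1 + F)*(4 + g))
C(P) = -23/5 - P (C(P) = (-4 - 1/5*3) - P = (-4 - 3/5) - P = -23/5 - P)
0 + C(1)*N(-7, -3) = 0 + (-23/5 - 1*1)*(4 - 7 + 4*(-3) - 3*(-7)) = 0 + (-23/5 - 1)*(4 - 7 - 12 + 21) = 0 - 28/5*6 = 0 - 168/5 = -168/5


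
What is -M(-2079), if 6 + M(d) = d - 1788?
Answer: 3873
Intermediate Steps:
M(d) = -1794 + d (M(d) = -6 + (d - 1788) = -6 + (-1788 + d) = -1794 + d)
-M(-2079) = -(-1794 - 2079) = -1*(-3873) = 3873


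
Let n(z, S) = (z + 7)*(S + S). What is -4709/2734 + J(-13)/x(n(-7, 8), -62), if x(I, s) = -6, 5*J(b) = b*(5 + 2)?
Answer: 26881/20505 ≈ 1.3109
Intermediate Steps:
n(z, S) = 2*S*(7 + z) (n(z, S) = (7 + z)*(2*S) = 2*S*(7 + z))
J(b) = 7*b/5 (J(b) = (b*(5 + 2))/5 = (b*7)/5 = (7*b)/5 = 7*b/5)
-4709/2734 + J(-13)/x(n(-7, 8), -62) = -4709/2734 + ((7/5)*(-13))/(-6) = -4709*1/2734 - 91/5*(-⅙) = -4709/2734 + 91/30 = 26881/20505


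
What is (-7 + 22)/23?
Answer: 15/23 ≈ 0.65217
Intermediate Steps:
(-7 + 22)/23 = 15*(1/23) = 15/23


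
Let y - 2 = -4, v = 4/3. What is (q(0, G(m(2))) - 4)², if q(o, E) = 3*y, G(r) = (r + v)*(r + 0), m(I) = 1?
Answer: 100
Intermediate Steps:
v = 4/3 (v = 4*(⅓) = 4/3 ≈ 1.3333)
y = -2 (y = 2 - 4 = -2)
G(r) = r*(4/3 + r) (G(r) = (r + 4/3)*(r + 0) = (4/3 + r)*r = r*(4/3 + r))
q(o, E) = -6 (q(o, E) = 3*(-2) = -6)
(q(0, G(m(2))) - 4)² = (-6 - 4)² = (-10)² = 100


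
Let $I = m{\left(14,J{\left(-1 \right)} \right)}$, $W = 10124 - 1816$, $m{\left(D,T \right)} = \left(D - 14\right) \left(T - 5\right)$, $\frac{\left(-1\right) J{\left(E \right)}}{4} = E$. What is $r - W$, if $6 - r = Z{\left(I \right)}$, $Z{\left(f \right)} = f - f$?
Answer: $-8302$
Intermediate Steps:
$J{\left(E \right)} = - 4 E$
$m{\left(D,T \right)} = \left(-14 + D\right) \left(-5 + T\right)$
$W = 8308$ ($W = 10124 - 1816 = 8308$)
$I = 0$ ($I = 70 - 14 \left(\left(-4\right) \left(-1\right)\right) - 70 + 14 \left(\left(-4\right) \left(-1\right)\right) = 70 - 56 - 70 + 14 \cdot 4 = 70 - 56 - 70 + 56 = 0$)
$Z{\left(f \right)} = 0$
$r = 6$ ($r = 6 - 0 = 6 + 0 = 6$)
$r - W = 6 - 8308 = -8302$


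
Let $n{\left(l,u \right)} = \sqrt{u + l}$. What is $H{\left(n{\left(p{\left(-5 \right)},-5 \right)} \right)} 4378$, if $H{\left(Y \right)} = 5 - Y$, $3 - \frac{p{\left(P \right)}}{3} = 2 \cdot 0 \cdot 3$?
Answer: $13134$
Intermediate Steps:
$p{\left(P \right)} = 9$ ($p{\left(P \right)} = 9 - 3 \cdot 2 \cdot 0 \cdot 3 = 9 - 3 \cdot 0 \cdot 3 = 9 - 0 = 9 + 0 = 9$)
$n{\left(l,u \right)} = \sqrt{l + u}$
$H{\left(n{\left(p{\left(-5 \right)},-5 \right)} \right)} 4378 = \left(5 - \sqrt{9 - 5}\right) 4378 = \left(5 - \sqrt{4}\right) 4378 = \left(5 - 2\right) 4378 = 3 \cdot 4378 = 13134$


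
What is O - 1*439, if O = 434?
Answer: -5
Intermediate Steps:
O - 1*439 = 434 - 1*439 = 434 - 439 = -5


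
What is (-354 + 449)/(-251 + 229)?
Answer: -95/22 ≈ -4.3182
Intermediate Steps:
(-354 + 449)/(-251 + 229) = 95/(-22) = 95*(-1/22) = -95/22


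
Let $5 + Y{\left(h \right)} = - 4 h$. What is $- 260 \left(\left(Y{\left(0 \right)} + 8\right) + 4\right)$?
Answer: $-1820$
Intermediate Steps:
$Y{\left(h \right)} = -5 - 4 h$
$- 260 \left(\left(Y{\left(0 \right)} + 8\right) + 4\right) = - 260 \left(\left(\left(-5 - 0\right) + 8\right) + 4\right) = - 260 \left(\left(\left(-5 + 0\right) + 8\right) + 4\right) = - 260 \left(\left(-5 + 8\right) + 4\right) = - 260 \left(3 + 4\right) = \left(-260\right) 7 = -1820$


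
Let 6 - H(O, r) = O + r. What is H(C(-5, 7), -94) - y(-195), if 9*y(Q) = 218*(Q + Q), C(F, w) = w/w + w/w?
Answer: 28634/3 ≈ 9544.7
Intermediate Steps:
C(F, w) = 2 (C(F, w) = 1 + 1 = 2)
H(O, r) = 6 - O - r (H(O, r) = 6 - (O + r) = 6 + (-O - r) = 6 - O - r)
y(Q) = 436*Q/9 (y(Q) = (218*(Q + Q))/9 = (218*(2*Q))/9 = (436*Q)/9 = 436*Q/9)
H(C(-5, 7), -94) - y(-195) = (6 - 1*2 - 1*(-94)) - 436*(-195)/9 = (6 - 2 + 94) - 1*(-28340/3) = 98 + 28340/3 = 28634/3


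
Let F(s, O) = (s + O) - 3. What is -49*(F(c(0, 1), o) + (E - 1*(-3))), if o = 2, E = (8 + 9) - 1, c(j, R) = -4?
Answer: -686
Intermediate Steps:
E = 16 (E = 17 - 1 = 16)
F(s, O) = -3 + O + s (F(s, O) = (O + s) - 3 = -3 + O + s)
-49*(F(c(0, 1), o) + (E - 1*(-3))) = -49*((-3 + 2 - 4) + (16 - 1*(-3))) = -49*(-5 + (16 + 3)) = -49*(-5 + 19) = -49*14 = -686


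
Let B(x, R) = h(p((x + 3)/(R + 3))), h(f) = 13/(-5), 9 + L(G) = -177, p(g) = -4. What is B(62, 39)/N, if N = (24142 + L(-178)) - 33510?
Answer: 13/47770 ≈ 0.00027214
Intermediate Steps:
L(G) = -186 (L(G) = -9 - 177 = -186)
h(f) = -13/5 (h(f) = 13*(-⅕) = -13/5)
N = -9554 (N = (24142 - 186) - 33510 = 23956 - 33510 = -9554)
B(x, R) = -13/5
B(62, 39)/N = -13/5/(-9554) = -13/5*(-1/9554) = 13/47770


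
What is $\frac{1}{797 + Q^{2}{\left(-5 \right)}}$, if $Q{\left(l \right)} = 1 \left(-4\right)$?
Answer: $\frac{1}{813} \approx 0.00123$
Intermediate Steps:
$Q{\left(l \right)} = -4$
$\frac{1}{797 + Q^{2}{\left(-5 \right)}} = \frac{1}{797 + \left(-4\right)^{2}} = \frac{1}{797 + 16} = \frac{1}{813}$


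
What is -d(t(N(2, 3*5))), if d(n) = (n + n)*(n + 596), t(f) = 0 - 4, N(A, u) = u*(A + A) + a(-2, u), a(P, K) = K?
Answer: 4736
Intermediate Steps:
N(A, u) = u + 2*A*u (N(A, u) = u*(A + A) + u = u*(2*A) + u = 2*A*u + u = u + 2*A*u)
t(f) = -4
d(n) = 2*n*(596 + n) (d(n) = (2*n)*(596 + n) = 2*n*(596 + n))
-d(t(N(2, 3*5))) = -2*(-4)*(596 - 4) = -2*(-4)*592 = -1*(-4736) = 4736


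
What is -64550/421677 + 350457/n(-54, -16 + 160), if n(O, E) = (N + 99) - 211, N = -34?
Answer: -147789080689/61564842 ≈ -2400.5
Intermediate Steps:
n(O, E) = -146 (n(O, E) = (-34 + 99) - 211 = 65 - 211 = -146)
-64550/421677 + 350457/n(-54, -16 + 160) = -64550/421677 + 350457/(-146) = -64550*1/421677 + 350457*(-1/146) = -64550/421677 - 350457/146 = -147789080689/61564842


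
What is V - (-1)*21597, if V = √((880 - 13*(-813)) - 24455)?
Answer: 21597 + I*√13006 ≈ 21597.0 + 114.04*I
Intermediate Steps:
V = I*√13006 (V = √((880 - 1*(-10569)) - 24455) = √((880 + 10569) - 24455) = √(11449 - 24455) = √(-13006) = I*√13006 ≈ 114.04*I)
V - (-1)*21597 = I*√13006 - (-1)*21597 = I*√13006 - 1*(-21597) = I*√13006 + 21597 = 21597 + I*√13006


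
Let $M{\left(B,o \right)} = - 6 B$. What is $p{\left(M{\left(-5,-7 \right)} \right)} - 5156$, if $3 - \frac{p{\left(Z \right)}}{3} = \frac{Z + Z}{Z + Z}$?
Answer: $-5150$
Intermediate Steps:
$p{\left(Z \right)} = 6$ ($p{\left(Z \right)} = 9 - 3 \frac{Z + Z}{Z + Z} = 9 - 3 \frac{2 Z}{2 Z} = 9 - 3 \cdot 2 Z \frac{1}{2 Z} = 9 - 3 = 6$)
$p{\left(M{\left(-5,-7 \right)} \right)} - 5156 = 6 - 5156 = -5150$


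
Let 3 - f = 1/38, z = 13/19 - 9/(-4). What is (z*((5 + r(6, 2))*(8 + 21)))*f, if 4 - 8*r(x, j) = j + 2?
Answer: 3653855/2888 ≈ 1265.2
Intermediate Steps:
r(x, j) = ¼ - j/8 (r(x, j) = ½ - (j + 2)/8 = ½ - (2 + j)/8 = ½ + (-¼ - j/8) = ¼ - j/8)
z = 223/76 (z = 13*(1/19) - 9*(-¼) = 13/19 + 9/4 = 223/76 ≈ 2.9342)
f = 113/38 (f = 3 - 1/38 = 113/38 ≈ 2.9737)
(z*((5 + r(6, 2))*(8 + 21)))*f = (223*((5 + (¼ - ⅛*2))*(8 + 21))/76)*(113/38) = (223*((5 + (¼ - ¼))*29)/76)*(113/38) = (223*((5 + 0)*29)/76)*(113/38) = (223*(5*29)/76)*(113/38) = ((223/76)*145)*(113/38) = (32335/76)*(113/38) = 3653855/2888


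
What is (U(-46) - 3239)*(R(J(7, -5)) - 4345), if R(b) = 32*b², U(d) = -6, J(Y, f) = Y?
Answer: 9011365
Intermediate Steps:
(U(-46) - 3239)*(R(J(7, -5)) - 4345) = (-6 - 3239)*(32*7² - 4345) = -3245*(32*49 - 4345) = -3245*(1568 - 4345) = -3245*(-2777) = 9011365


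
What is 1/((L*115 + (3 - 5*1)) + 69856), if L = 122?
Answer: 1/83884 ≈ 1.1921e-5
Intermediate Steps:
1/((L*115 + (3 - 5*1)) + 69856) = 1/((122*115 + (3 - 5*1)) + 69856) = 1/((14030 + (3 - 5)) + 69856) = 1/((14030 - 2) + 69856) = 1/(14028 + 69856) = 1/83884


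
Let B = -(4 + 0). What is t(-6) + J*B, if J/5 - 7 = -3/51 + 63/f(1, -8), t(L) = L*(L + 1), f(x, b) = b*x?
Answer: 1655/34 ≈ 48.676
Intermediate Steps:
B = -4 (B = -1*4 = -4)
t(L) = L*(1 + L)
J = -635/136 (J = 35 + 5*(-3/51 + 63/((-8*1))) = 35 + 5*(-3*1/51 + 63/(-8)) = 35 + 5*(-1/17 + 63*(-1/8)) = 35 + 5*(-1/17 - 63/8) = 35 + 5*(-1079/136) = 35 - 5395/136 = -635/136 ≈ -4.6691)
t(-6) + J*B = -6*(1 - 6) - 635/136*(-4) = -6*(-5) + 635/34 = 30 + 635/34 = 1655/34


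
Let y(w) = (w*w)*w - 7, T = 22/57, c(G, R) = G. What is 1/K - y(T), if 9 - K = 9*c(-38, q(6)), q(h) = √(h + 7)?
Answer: 5573666/802503 ≈ 6.9454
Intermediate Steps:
q(h) = √(7 + h)
K = 351 (K = 9 - 9*(-38) = 9 - 1*(-342) = 9 + 342 = 351)
T = 22/57 (T = 22*(1/57) = 22/57 ≈ 0.38596)
y(w) = -7 + w³ (y(w) = w²*w - 7 = w³ - 7 = -7 + w³)
1/K - y(T) = 1/351 - (-7 + (22/57)³) = 1/351 - (-7 + 10648/185193) = 1/351 - 1*(-1285703/185193) = 1/351 + 1285703/185193 = 5573666/802503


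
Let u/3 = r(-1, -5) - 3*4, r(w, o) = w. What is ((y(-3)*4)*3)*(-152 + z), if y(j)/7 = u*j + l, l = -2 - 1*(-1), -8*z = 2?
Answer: -1483524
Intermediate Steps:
z = -1/4 (z = -1/8*2 = -1/4 ≈ -0.25000)
u = -39 (u = 3*(-1 - 3*4) = 3*(-1 - 1*12) = 3*(-1 - 12) = 3*(-13) = -39)
l = -1 (l = -2 + 1 = -1)
y(j) = -7 - 273*j (y(j) = 7*(-39*j - 1) = 7*(-1 - 39*j) = -7 - 273*j)
((y(-3)*4)*3)*(-152 + z) = (((-7 - 273*(-3))*4)*3)*(-152 - 1/4) = (((-7 + 819)*4)*3)*(-609/4) = ((812*4)*3)*(-609/4) = (3248*3)*(-609/4) = 9744*(-609/4) = -1483524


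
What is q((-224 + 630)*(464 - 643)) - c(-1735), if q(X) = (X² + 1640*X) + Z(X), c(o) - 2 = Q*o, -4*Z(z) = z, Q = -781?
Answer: 10321976095/2 ≈ 5.1610e+9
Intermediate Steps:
Z(z) = -z/4
c(o) = 2 - 781*o
q(X) = X² + 6559*X/4 (q(X) = (X² + 1640*X) - X/4 = X² + 6559*X/4)
q((-224 + 630)*(464 - 643)) - c(-1735) = ((-224 + 630)*(464 - 643))*(6559 + 4*((-224 + 630)*(464 - 643)))/4 - (2 - 781*(-1735)) = (406*(-179))*(6559 + 4*(406*(-179)))/4 - (2 + 1355035) = (¼)*(-72674)*(6559 + 4*(-72674)) - 1*1355037 = (¼)*(-72674)*(6559 - 290696) - 1355037 = (¼)*(-72674)*(-284137) - 1355037 = 10324686169/2 - 1355037 = 10321976095/2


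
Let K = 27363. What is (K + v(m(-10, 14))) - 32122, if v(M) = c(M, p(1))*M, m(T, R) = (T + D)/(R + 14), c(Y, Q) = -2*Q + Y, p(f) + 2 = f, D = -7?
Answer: -3731719/784 ≈ -4759.8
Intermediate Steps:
p(f) = -2 + f
c(Y, Q) = Y - 2*Q
m(T, R) = (-7 + T)/(14 + R) (m(T, R) = (T - 7)/(R + 14) = (-7 + T)/(14 + R))
v(M) = M*(2 + M) (v(M) = (M - 2*(-2 + 1))*M = (M - 2*(-1))*M = (M + 2)*M = (2 + M)*M = M*(2 + M))
(K + v(m(-10, 14))) - 32122 = (27363 + ((-7 - 10)/(14 + 14))*(2 + (-7 - 10)/(14 + 14))) - 32122 = (27363 + (-17/28)*(2 - 17/28)) - 32122 = (27363 + ((1/28)*(-17))*(2 + (1/28)*(-17))) - 32122 = (27363 - 17*(2 - 17/28)/28) - 32122 = (27363 - 17/28*39/28) - 32122 = (27363 - 663/784) - 32122 = 21451929/784 - 32122 = -3731719/784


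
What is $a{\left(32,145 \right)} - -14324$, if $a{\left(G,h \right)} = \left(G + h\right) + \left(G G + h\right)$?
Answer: $15670$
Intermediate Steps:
$a{\left(G,h \right)} = G + G^{2} + 2 h$ ($a{\left(G,h \right)} = \left(G + h\right) + \left(G^{2} + h\right) = \left(G + h\right) + \left(h + G^{2}\right) = G + G^{2} + 2 h$)
$a{\left(32,145 \right)} - -14324 = \left(32 + 32^{2} + 2 \cdot 145\right) - -14324 = \left(32 + 1024 + 290\right) + 14324 = 1346 + 14324 = 15670$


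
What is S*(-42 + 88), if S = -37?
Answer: -1702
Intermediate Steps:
S*(-42 + 88) = -37*(-42 + 88) = -37*46 = -1702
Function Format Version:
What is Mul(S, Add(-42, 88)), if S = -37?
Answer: -1702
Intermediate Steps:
Mul(S, Add(-42, 88)) = Mul(-37, Add(-42, 88)) = Mul(-37, 46) = -1702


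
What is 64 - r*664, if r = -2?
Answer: 1392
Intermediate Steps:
64 - r*664 = 64 - (-2)*664 = 64 - 1*(-1328) = 64 + 1328 = 1392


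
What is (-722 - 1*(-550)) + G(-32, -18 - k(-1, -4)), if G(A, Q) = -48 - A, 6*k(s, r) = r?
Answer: -188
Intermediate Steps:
k(s, r) = r/6
(-722 - 1*(-550)) + G(-32, -18 - k(-1, -4)) = (-722 - 1*(-550)) + (-48 - 1*(-32)) = (-722 + 550) + (-48 + 32) = -172 - 16 = -188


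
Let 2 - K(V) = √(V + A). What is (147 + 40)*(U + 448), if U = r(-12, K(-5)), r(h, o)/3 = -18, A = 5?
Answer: 73678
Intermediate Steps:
K(V) = 2 - √(5 + V) (K(V) = 2 - √(V + 5) = 2 - √(5 + V))
r(h, o) = -54 (r(h, o) = 3*(-18) = -54)
U = -54
(147 + 40)*(U + 448) = (147 + 40)*(-54 + 448) = 187*394 = 73678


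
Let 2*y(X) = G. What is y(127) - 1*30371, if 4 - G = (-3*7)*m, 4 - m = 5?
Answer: -60759/2 ≈ -30380.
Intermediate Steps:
m = -1 (m = 4 - 1*5 = 4 - 5 = -1)
G = -17 (G = 4 - (-3*7)*(-1) = 4 - (-21)*(-1) = 4 - 1*21 = 4 - 21 = -17)
y(X) = -17/2 (y(X) = (1/2)*(-17) = -17/2)
y(127) - 1*30371 = -17/2 - 1*30371 = -17/2 - 30371 = -60759/2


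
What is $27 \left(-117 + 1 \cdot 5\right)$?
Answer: $-3024$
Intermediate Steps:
$27 \left(-117 + 1 \cdot 5\right) = 27 \left(-117 + 5\right) = 27 \left(-112\right) = -3024$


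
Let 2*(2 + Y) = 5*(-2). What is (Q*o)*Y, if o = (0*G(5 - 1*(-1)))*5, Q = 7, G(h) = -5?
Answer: 0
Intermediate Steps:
Y = -7 (Y = -2 + (5*(-2))/2 = -2 + (½)*(-10) = -2 - 5 = -7)
o = 0 (o = (0*(-5))*5 = 0*5 = 0)
(Q*o)*Y = (7*0)*(-7) = 0*(-7) = 0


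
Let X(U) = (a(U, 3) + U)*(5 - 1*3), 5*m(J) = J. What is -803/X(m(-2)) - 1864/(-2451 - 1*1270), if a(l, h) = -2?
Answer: 14984551/89304 ≈ 167.79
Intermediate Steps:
m(J) = J/5
X(U) = -4 + 2*U (X(U) = (-2 + U)*(5 - 1*3) = (-2 + U)*(5 - 3) = (-2 + U)*2 = -4 + 2*U)
-803/X(m(-2)) - 1864/(-2451 - 1*1270) = -803/(-4 + 2*((1/5)*(-2))) - 1864/(-2451 - 1*1270) = -803/(-4 + 2*(-2/5)) - 1864/(-2451 - 1270) = -803/(-4 - 4/5) - 1864/(-3721) = -803/(-24/5) - 1864*(-1/3721) = -803*(-5/24) + 1864/3721 = 4015/24 + 1864/3721 = 14984551/89304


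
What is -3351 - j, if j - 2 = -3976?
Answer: 623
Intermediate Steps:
j = -3974 (j = 2 - 3976 = -3974)
-3351 - j = -3351 - 1*(-3974) = -3351 + 3974 = 623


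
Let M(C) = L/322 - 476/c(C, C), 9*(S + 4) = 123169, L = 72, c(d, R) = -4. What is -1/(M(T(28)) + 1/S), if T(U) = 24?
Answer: -19824413/2363539384 ≈ -0.0083876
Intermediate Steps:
S = 123133/9 (S = -4 + (1/9)*123169 = -4 + 123169/9 = 123133/9 ≈ 13681.)
M(C) = 19195/161 (M(C) = 72/322 - 476/(-4) = 72*(1/322) - 476*(-1/4) = 36/161 + 119 = 19195/161)
-1/(M(T(28)) + 1/S) = -1/(19195/161 + 1/(123133/9)) = -1/(19195/161 + 9/123133) = -1/2363539384/19824413 = -1*19824413/2363539384 = -19824413/2363539384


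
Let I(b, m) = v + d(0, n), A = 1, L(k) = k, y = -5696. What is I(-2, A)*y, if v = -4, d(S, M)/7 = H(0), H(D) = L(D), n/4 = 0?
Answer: 22784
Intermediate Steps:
n = 0 (n = 4*0 = 0)
H(D) = D
d(S, M) = 0 (d(S, M) = 7*0 = 0)
I(b, m) = -4 (I(b, m) = -4 + 0 = -4)
I(-2, A)*y = -4*(-5696) = 22784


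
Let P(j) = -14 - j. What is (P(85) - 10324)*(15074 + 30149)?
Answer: -471359329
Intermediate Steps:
(P(85) - 10324)*(15074 + 30149) = ((-14 - 1*85) - 10324)*(15074 + 30149) = ((-14 - 85) - 10324)*45223 = (-99 - 10324)*45223 = -10423*45223 = -471359329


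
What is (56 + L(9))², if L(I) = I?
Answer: 4225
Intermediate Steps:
(56 + L(9))² = (56 + 9)² = 65² = 4225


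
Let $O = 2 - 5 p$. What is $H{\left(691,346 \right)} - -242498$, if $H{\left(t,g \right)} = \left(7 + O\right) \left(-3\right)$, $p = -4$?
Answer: $242411$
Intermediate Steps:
$O = 22$ ($O = 2 - -20 = 2 + 20 = 22$)
$H{\left(t,g \right)} = -87$ ($H{\left(t,g \right)} = \left(7 + 22\right) \left(-3\right) = 29 \left(-3\right) = -87$)
$H{\left(691,346 \right)} - -242498 = -87 - -242498 = -87 + 242498 = 242411$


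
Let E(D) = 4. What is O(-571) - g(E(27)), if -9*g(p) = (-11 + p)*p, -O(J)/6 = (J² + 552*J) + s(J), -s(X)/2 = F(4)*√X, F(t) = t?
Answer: -585874/9 + 48*I*√571 ≈ -65097.0 + 1147.0*I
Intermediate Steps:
s(X) = -8*√X
O(J) = -3312*J - 6*J² + 48*√J (O(J) = -6*((J² + 552*J) - 8*√J) = -6*(J² - 8*√J + 552*J) = -3312*J - 6*J² + 48*√J)
g(p) = -p*(-11 + p)/9 (g(p) = -(-11 + p)*p/9 = -p*(-11 + p)/9)
O(-571) - g(E(27)) = (-3312*(-571) - 6*(-571)² + 48*√(-571)) - 4*(11 - 1*4)/9 = (1891152 - 6*326041 + 48*(I*√571)) - 4*(11 - 4)/9 = (1891152 - 1956246 + 48*I*√571) - 4*7/9 = (-65094 + 48*I*√571) - 1*28/9 = (-65094 + 48*I*√571) - 28/9 = -585874/9 + 48*I*√571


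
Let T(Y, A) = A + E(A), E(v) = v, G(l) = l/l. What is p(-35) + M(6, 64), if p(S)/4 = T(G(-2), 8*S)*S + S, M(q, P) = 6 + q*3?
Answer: 78284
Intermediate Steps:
G(l) = 1
T(Y, A) = 2*A (T(Y, A) = A + A = 2*A)
M(q, P) = 6 + 3*q
p(S) = 4*S + 64*S² (p(S) = 4*((2*(8*S))*S + S) = 4*((16*S)*S + S) = 4*(16*S² + S) = 4*(S + 16*S²) = 4*S + 64*S²)
p(-35) + M(6, 64) = 4*(-35)*(1 + 16*(-35)) + (6 + 3*6) = 4*(-35)*(1 - 560) + (6 + 18) = 4*(-35)*(-559) + 24 = 78260 + 24 = 78284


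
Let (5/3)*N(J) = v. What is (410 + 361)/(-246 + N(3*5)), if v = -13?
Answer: -1285/423 ≈ -3.0378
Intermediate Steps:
N(J) = -39/5 (N(J) = (⅗)*(-13) = -39/5)
(410 + 361)/(-246 + N(3*5)) = (410 + 361)/(-246 - 39/5) = 771/(-1269/5) = 771*(-5/1269) = -1285/423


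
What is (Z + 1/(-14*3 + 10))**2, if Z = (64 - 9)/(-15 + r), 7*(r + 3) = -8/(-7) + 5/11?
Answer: 918183651961/93959414784 ≈ 9.7721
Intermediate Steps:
r = -1494/539 (r = -3 + (-8/(-7) + 5/11)/7 = -3 + (-8*(-1/7) + 5*(1/11))/7 = -3 + (8/7 + 5/11)/7 = -3 + (1/7)*(123/77) = -3 + 123/539 = -1494/539 ≈ -2.7718)
Z = -29645/9579 (Z = (64 - 9)/(-15 - 1494/539) = 55/(-9579/539) = 55*(-539/9579) = -29645/9579 ≈ -3.0948)
(Z + 1/(-14*3 + 10))**2 = (-29645/9579 + 1/(-14*3 + 10))**2 = (-29645/9579 + 1/(-42 + 10))**2 = (-29645/9579 + 1/(-32))**2 = (-29645/9579 - 1/32)**2 = (-958219/306528)**2 = 918183651961/93959414784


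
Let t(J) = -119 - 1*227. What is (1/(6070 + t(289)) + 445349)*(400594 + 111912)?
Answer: 653234427264281/2862 ≈ 2.2824e+11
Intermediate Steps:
t(J) = -346 (t(J) = -119 - 227 = -346)
(1/(6070 + t(289)) + 445349)*(400594 + 111912) = (1/(6070 - 346) + 445349)*(400594 + 111912) = (1/5724 + 445349)*512506 = (2549177677/5724)*512506 = 653234427264281/2862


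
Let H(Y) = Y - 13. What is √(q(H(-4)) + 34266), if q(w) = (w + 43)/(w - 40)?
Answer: 4*√6958047/57 ≈ 185.11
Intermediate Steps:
H(Y) = -13 + Y
q(w) = (43 + w)/(-40 + w)
√(q(H(-4)) + 34266) = √((43 + (-13 - 4))/(-40 + (-13 - 4)) + 34266) = √((43 - 17)/(-40 - 17) + 34266) = √(26/(-57) + 34266) = √(-1/57*26 + 34266) = √(-26/57 + 34266) = √(1953136/57) = 4*√6958047/57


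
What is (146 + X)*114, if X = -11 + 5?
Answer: 15960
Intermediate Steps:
X = -6
(146 + X)*114 = (146 - 6)*114 = 140*114 = 15960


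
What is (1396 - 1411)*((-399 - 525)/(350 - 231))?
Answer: 1980/17 ≈ 116.47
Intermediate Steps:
(1396 - 1411)*((-399 - 525)/(350 - 231)) = -(-13860)/119 = -15*(-132/17) = 1980/17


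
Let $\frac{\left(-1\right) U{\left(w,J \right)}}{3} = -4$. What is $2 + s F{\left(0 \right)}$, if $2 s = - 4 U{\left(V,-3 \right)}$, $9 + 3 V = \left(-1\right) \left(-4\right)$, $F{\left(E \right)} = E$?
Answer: $2$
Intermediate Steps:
$V = - \frac{5}{3}$ ($V = -3 + \frac{\left(-1\right) \left(-4\right)}{3} = -3 + \frac{1}{3} \cdot 4 = -3 + \frac{4}{3} = - \frac{5}{3} \approx -1.6667$)
$U{\left(w,J \right)} = 12$ ($U{\left(w,J \right)} = \left(-3\right) \left(-4\right) = 12$)
$s = -24$ ($s = \frac{\left(-4\right) 12}{2} = \frac{1}{2} \left(-48\right) = -24$)
$2 + s F{\left(0 \right)} = 2 - 0 = 2 + 0 = 2$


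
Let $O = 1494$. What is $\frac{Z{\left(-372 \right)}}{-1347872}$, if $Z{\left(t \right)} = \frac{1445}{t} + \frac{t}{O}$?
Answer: $\frac{42541}{13872298624} \approx 3.0666 \cdot 10^{-6}$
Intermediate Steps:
$Z{\left(t \right)} = \frac{1445}{t} + \frac{t}{1494}$
$\frac{Z{\left(-372 \right)}}{-1347872} = \frac{\frac{1445}{-372} + \frac{1}{1494} \left(-372\right)}{-1347872} = \left(1445 \left(- \frac{1}{372}\right) - \frac{62}{249}\right) \left(- \frac{1}{1347872}\right) = \left(- \frac{1445}{372} - \frac{62}{249}\right) \left(- \frac{1}{1347872}\right) = \left(- \frac{42541}{10292}\right) \left(- \frac{1}{1347872}\right) = \frac{42541}{13872298624}$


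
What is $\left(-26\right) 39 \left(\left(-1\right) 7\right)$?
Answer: $7098$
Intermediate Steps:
$\left(-26\right) 39 \left(\left(-1\right) 7\right) = \left(-1014\right) \left(-7\right) = 7098$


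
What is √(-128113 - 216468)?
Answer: I*√344581 ≈ 587.01*I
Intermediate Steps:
√(-128113 - 216468) = √(-344581) = I*√344581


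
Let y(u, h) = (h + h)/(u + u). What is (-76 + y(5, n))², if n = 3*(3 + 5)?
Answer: 126736/25 ≈ 5069.4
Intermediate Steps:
n = 24 (n = 3*8 = 24)
y(u, h) = h/u (y(u, h) = (2*h)/((2*u)) = (2*h)*(1/(2*u)) = h/u)
(-76 + y(5, n))² = (-76 + 24/5)² = (-356/5)² = 126736/25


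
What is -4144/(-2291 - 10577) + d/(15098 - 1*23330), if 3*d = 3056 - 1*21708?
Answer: 21397135/19861758 ≈ 1.0773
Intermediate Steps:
d = -18652/3 (d = (3056 - 1*21708)/3 = (3056 - 21708)/3 = (⅓)*(-18652) = -18652/3 ≈ -6217.3)
-4144/(-2291 - 10577) + d/(15098 - 1*23330) = -4144/(-2291 - 10577) - 18652/(3*(15098 - 1*23330)) = -4144/(-12868) - 18652/(3*(15098 - 23330)) = -4144*(-1/12868) - 18652/3/(-8232) = 1036/3217 - 18652/3*(-1/8232) = 1036/3217 + 4663/6174 = 21397135/19861758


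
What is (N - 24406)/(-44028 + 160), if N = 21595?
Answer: 2811/43868 ≈ 0.064079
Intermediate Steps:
(N - 24406)/(-44028 + 160) = (21595 - 24406)/(-44028 + 160) = -2811/(-43868) = -2811*(-1/43868) = 2811/43868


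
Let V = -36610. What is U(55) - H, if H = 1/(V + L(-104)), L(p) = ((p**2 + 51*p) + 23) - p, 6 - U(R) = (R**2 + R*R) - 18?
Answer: -186631245/30971 ≈ -6026.0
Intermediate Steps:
U(R) = 24 - 2*R**2 (U(R) = 6 - ((R**2 + R*R) - 18) = 6 - ((R**2 + R**2) - 18) = 6 - (2*R**2 - 18) = 6 - (-18 + 2*R**2) = 6 + (18 - 2*R**2) = 24 - 2*R**2)
L(p) = 23 + p**2 + 50*p (L(p) = (23 + p**2 + 51*p) - p = 23 + p**2 + 50*p)
H = -1/30971 (H = 1/(-36610 + (23 + (-104)**2 + 50*(-104))) = 1/(-36610 + (23 + 10816 - 5200)) = 1/(-36610 + 5639) = 1/(-30971) = -1/30971 ≈ -3.2288e-5)
U(55) - H = (24 - 2*55**2) - 1*(-1/30971) = (24 - 2*3025) + 1/30971 = (24 - 6050) + 1/30971 = -6026 + 1/30971 = -186631245/30971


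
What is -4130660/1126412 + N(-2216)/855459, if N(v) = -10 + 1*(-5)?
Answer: -294468930760/80299940259 ≈ -3.6671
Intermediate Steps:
N(v) = -15 (N(v) = -10 - 5 = -15)
-4130660/1126412 + N(-2216)/855459 = -4130660/1126412 - 15/855459 = -4130660*1/1126412 - 15*1/855459 = -1032665/281603 - 5/285153 = -294468930760/80299940259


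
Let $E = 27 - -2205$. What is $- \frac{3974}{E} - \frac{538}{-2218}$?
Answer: $- \frac{1903379}{1237644} \approx -1.5379$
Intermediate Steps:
$E = 2232$ ($E = 27 + 2205 = 2232$)
$- \frac{3974}{E} - \frac{538}{-2218} = - \frac{3974}{2232} - \frac{538}{-2218} = \left(-3974\right) \frac{1}{2232} - - \frac{269}{1109} = - \frac{1987}{1116} + \frac{269}{1109} = - \frac{1903379}{1237644}$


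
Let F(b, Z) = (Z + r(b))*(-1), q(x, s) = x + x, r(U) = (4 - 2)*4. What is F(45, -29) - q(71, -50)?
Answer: -121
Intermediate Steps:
r(U) = 8 (r(U) = 2*4 = 8)
q(x, s) = 2*x
F(b, Z) = -8 - Z (F(b, Z) = (Z + 8)*(-1) = (8 + Z)*(-1) = -8 - Z)
F(45, -29) - q(71, -50) = (-8 - 1*(-29)) - 2*71 = (-8 + 29) - 1*142 = 21 - 142 = -121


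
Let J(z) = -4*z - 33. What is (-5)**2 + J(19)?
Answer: -84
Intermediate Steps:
J(z) = -33 - 4*z
(-5)**2 + J(19) = (-5)**2 + (-33 - 4*19) = 25 + (-33 - 76) = 25 - 109 = -84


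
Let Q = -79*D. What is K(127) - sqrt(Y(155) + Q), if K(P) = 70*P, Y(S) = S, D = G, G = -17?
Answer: 8890 - sqrt(1498) ≈ 8851.3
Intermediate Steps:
D = -17
Q = 1343 (Q = -79*(-17) = 1343)
K(127) - sqrt(Y(155) + Q) = 70*127 - sqrt(155 + 1343) = 8890 - sqrt(1498)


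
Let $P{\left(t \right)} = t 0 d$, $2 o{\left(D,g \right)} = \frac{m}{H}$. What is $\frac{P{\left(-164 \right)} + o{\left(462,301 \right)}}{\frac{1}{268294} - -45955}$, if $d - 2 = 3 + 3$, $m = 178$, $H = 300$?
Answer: $\frac{11939083}{1849417615650} \approx 6.4556 \cdot 10^{-6}$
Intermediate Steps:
$d = 8$ ($d = 2 + \left(3 + 3\right) = 2 + 6 = 8$)
$o{\left(D,g \right)} = \frac{89}{300}$ ($o{\left(D,g \right)} = \frac{178 \cdot \frac{1}{300}}{2} = \frac{1}{2} \cdot \frac{89}{150} = \frac{89}{300}$)
$P{\left(t \right)} = 0$ ($P{\left(t \right)} = t 0 \cdot 8 = 0 \cdot 8 = 0$)
$\frac{P{\left(-164 \right)} + o{\left(462,301 \right)}}{\frac{1}{268294} - -45955} = \frac{0 + \frac{89}{300}}{\frac{1}{268294} - -45955} = \frac{89}{300 \left(\frac{1}{268294} + 45955\right)} = \frac{89}{300 \cdot \frac{12329450771}{268294}} = \frac{89}{300} \cdot \frac{268294}{12329450771} = \frac{11939083}{1849417615650}$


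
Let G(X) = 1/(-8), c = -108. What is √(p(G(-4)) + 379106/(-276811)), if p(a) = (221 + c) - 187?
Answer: 4*I*√360946319395/276811 ≈ 8.6816*I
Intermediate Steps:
G(X) = -⅛
p(a) = -74 (p(a) = (221 - 108) - 187 = 113 - 187 = -74)
√(p(G(-4)) + 379106/(-276811)) = √(-74 + 379106/(-276811)) = √(-74 + 379106*(-1/276811)) = √(-74 - 379106/276811) = √(-20863120/276811) = 4*I*√360946319395/276811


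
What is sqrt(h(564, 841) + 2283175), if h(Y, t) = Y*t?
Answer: sqrt(2757499) ≈ 1660.6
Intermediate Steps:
sqrt(h(564, 841) + 2283175) = sqrt(564*841 + 2283175) = sqrt(474324 + 2283175) = sqrt(2757499)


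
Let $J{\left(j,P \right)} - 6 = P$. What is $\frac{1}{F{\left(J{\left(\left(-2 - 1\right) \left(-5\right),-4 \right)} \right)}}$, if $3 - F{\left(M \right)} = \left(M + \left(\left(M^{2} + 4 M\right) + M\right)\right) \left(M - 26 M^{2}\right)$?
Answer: $\frac{1}{1635} \approx 0.00061162$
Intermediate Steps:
$J{\left(j,P \right)} = 6 + P$
$F{\left(M \right)} = 3 - \left(M - 26 M^{2}\right) \left(M^{2} + 6 M\right)$ ($F{\left(M \right)} = 3 - \left(M + \left(\left(M^{2} + 4 M\right) + M\right)\right) \left(M - 26 M^{2}\right) = 3 - \left(M + \left(M^{2} + 5 M\right)\right) \left(M - 26 M^{2}\right) = 3 - \left(M^{2} + 6 M\right) \left(M - 26 M^{2}\right) = 3 - \left(M - 26 M^{2}\right) \left(M^{2} + 6 M\right)$)
$\frac{1}{F{\left(J{\left(\left(-2 - 1\right) \left(-5\right),-4 \right)} \right)}} = \frac{1}{3 - 6 \left(6 - 4\right)^{2} + 26 \left(6 - 4\right)^{4} + 155 \left(6 - 4\right)^{3}} = \frac{1}{3 - 6 \cdot 2^{2} + 26 \cdot 2^{4} + 155 \cdot 2^{3}} = \frac{1}{3 - 24 + 26 \cdot 16 + 155 \cdot 8} = \frac{1}{3 - 24 + 416 + 1240} = \frac{1}{1635}$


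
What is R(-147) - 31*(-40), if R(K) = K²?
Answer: 22849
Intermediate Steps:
R(-147) - 31*(-40) = (-147)² - 31*(-40) = 21609 - 1*(-1240) = 21609 + 1240 = 22849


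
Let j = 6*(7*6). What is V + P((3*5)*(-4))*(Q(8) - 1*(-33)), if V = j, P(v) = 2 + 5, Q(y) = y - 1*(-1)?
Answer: 546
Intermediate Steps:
Q(y) = 1 + y (Q(y) = y + 1 = 1 + y)
P(v) = 7
j = 252 (j = 6*42 = 252)
V = 252
V + P((3*5)*(-4))*(Q(8) - 1*(-33)) = 252 + 7*((1 + 8) - 1*(-33)) = 252 + 7*(9 + 33) = 252 + 7*42 = 252 + 294 = 546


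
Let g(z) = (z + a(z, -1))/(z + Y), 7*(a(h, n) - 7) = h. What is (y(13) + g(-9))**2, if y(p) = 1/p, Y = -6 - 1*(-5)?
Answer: 136161/828100 ≈ 0.16443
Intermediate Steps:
a(h, n) = 7 + h/7
Y = -1 (Y = -6 + 5 = -1)
g(z) = (7 + 8*z/7)/(-1 + z) (g(z) = (z + (7 + z/7))/(z - 1) = (7 + 8*z/7)/(-1 + z))
(y(13) + g(-9))**2 = (1/13 + (49 + 8*(-9))/(7*(-1 - 9)))**2 = (1/13 + (1/7)*(49 - 72)/(-10))**2 = (1/13 + (1/7)*(-1/10)*(-23))**2 = (1/13 + 23/70)**2 = (369/910)**2 = 136161/828100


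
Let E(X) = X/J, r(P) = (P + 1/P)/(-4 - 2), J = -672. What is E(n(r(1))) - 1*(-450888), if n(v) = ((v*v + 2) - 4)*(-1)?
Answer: 2726970607/6048 ≈ 4.5089e+5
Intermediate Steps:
r(P) = -P/6 - 1/(6*P) (r(P) = (P + 1/P)/(-6) = (P + 1/P)*(-⅙) = -P/6 - 1/(6*P))
n(v) = 2 - v² (n(v) = ((v² + 2) - 4)*(-1) = ((2 + v²) - 4)*(-1) = (-2 + v²)*(-1) = 2 - v²)
E(X) = -X/672 (E(X) = X/(-672) = X*(-1/672) = -X/672)
E(n(r(1))) - 1*(-450888) = -(2 - ((⅙)*(-1 - 1*1²)/1)²)/672 - 1*(-450888) = -(2 - ((⅙)*1*(-1 - 1*1))²)/672 + 450888 = -(2 - ((⅙)*1*(-1 - 1))²)/672 + 450888 = -(2 - ((⅙)*1*(-2))²)/672 + 450888 = -(2 - (-⅓)²)/672 + 450888 = -(2 - 1*⅑)/672 + 450888 = -(2 - ⅑)/672 + 450888 = -1/672*17/9 + 450888 = -17/6048 + 450888 = 2726970607/6048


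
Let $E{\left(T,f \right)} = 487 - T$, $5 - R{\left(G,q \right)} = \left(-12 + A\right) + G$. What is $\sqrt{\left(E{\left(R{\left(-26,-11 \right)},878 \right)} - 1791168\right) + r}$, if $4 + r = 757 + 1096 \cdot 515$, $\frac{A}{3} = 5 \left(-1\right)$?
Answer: $i \sqrt{1225546} \approx 1107.0 i$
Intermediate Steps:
$A = -15$ ($A = 3 \cdot 5 \left(-1\right) = 3 \left(-5\right) = -15$)
$r = 565193$ ($r = -4 + \left(757 + 1096 \cdot 515\right) = -4 + \left(757 + 564440\right) = -4 + 565197 = 565193$)
$R{\left(G,q \right)} = 32 - G$ ($R{\left(G,q \right)} = 5 - \left(\left(-12 - 15\right) + G\right) = 5 - \left(-27 + G\right) = 32 - G$)
$\sqrt{\left(E{\left(R{\left(-26,-11 \right)},878 \right)} - 1791168\right) + r} = \sqrt{\left(\left(487 - \left(32 - -26\right)\right) - 1791168\right) + 565193} = \sqrt{\left(\left(487 - \left(32 + 26\right)\right) - 1791168\right) + 565193} = \sqrt{\left(\left(487 - 58\right) - 1791168\right) + 565193} = \sqrt{\left(429 - 1791168\right) + 565193} = \sqrt{-1790739 + 565193} = \sqrt{-1225546} = i \sqrt{1225546}$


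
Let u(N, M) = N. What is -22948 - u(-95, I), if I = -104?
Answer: -22853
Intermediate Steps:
-22948 - u(-95, I) = -22948 - 1*(-95) = -22948 + 95 = -22853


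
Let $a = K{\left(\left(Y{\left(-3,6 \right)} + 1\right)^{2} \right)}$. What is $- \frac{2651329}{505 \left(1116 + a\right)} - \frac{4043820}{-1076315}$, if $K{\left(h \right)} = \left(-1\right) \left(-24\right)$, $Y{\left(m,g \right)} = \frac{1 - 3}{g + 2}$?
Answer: $- \frac{105127599727}{123926909100} \approx -0.8483$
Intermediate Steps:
$Y{\left(m,g \right)} = - \frac{2}{2 + g}$
$K{\left(h \right)} = 24$
$a = 24$
$- \frac{2651329}{505 \left(1116 + a\right)} - \frac{4043820}{-1076315} = - \frac{2651329}{505 \left(1116 + 24\right)} - \frac{4043820}{-1076315} = - \frac{2651329}{505 \cdot 1140} - - \frac{808764}{215263} = - \frac{2651329}{575700} + \frac{808764}{215263} = - \frac{105127599727}{123926909100}$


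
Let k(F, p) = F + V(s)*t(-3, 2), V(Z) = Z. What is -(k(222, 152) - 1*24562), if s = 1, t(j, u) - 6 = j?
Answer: 24337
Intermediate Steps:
t(j, u) = 6 + j
k(F, p) = 3 + F (k(F, p) = F + 1*(6 - 3) = F + 1*3 = F + 3 = 3 + F)
-(k(222, 152) - 1*24562) = -((3 + 222) - 1*24562) = -(225 - 24562) = -1*(-24337) = 24337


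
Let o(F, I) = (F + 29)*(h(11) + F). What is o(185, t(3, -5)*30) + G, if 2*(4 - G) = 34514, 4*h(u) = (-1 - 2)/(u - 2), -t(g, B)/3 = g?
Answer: 133915/6 ≈ 22319.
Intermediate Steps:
t(g, B) = -3*g
h(u) = -3/(4*(-2 + u)) (h(u) = ((-1 - 2)/(u - 2))/4 = (-3/(-2 + u))/4 = -3/(4*(-2 + u)))
o(F, I) = (29 + F)*(-1/12 + F) (o(F, I) = (F + 29)*(-3/(-8 + 4*11) + F) = (29 + F)*(-3/(-8 + 44) + F) = (29 + F)*(-3/36 + F) = (29 + F)*(-3*1/36 + F) = (29 + F)*(-1/12 + F))
G = -17253 (G = 4 - ½*34514 = 4 - 17257 = -17253)
o(185, t(3, -5)*30) + G = (-29/12 + 185² + (347/12)*185) - 17253 = (-29/12 + 34225 + 64195/12) - 17253 = 237433/6 - 17253 = 133915/6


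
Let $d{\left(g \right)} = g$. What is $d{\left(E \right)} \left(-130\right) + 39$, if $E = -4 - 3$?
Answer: $949$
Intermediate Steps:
$E = -7$ ($E = -4 - 3 = -7$)
$d{\left(E \right)} \left(-130\right) + 39 = \left(-7\right) \left(-130\right) + 39 = 910 + 39 = 949$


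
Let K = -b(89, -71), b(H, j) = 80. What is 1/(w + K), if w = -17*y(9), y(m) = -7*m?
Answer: 1/991 ≈ 0.0010091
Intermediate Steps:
K = -80 (K = -1*80 = -80)
w = 1071 (w = -(-119)*9 = -17*(-63) = 1071)
1/(w + K) = 1/(1071 - 80) = 1/991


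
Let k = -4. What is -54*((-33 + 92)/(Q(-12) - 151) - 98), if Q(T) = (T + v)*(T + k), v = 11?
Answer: 26578/5 ≈ 5315.6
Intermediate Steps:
Q(T) = (-4 + T)*(11 + T) (Q(T) = (T + 11)*(T - 4) = (11 + T)*(-4 + T) = (-4 + T)*(11 + T))
-54*((-33 + 92)/(Q(-12) - 151) - 98) = -54*((-33 + 92)/((-44 + (-12)² + 7*(-12)) - 151) - 98) = -54*(59/((-44 + 144 - 84) - 151) - 98) = -54*(59/(16 - 151) - 98) = -54*(59/(-135) - 98) = -54*(59*(-1/135) - 98) = -54*(-59/135 - 98) = -54*(-13289/135) = 26578/5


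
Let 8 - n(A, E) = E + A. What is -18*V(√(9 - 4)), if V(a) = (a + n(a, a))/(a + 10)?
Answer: -306/19 + 324*√5/95 ≈ -8.4791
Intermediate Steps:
n(A, E) = 8 - A - E (n(A, E) = 8 - (E + A) = 8 - (A + E) = 8 + (-A - E) = 8 - A - E)
V(a) = (8 - a)/(10 + a) (V(a) = (a + (8 - a - a))/(a + 10) = (a + (8 - 2*a))/(10 + a) = (8 - a)/(10 + a))
-18*V(√(9 - 4)) = -18*(8 - √(9 - 4))/(10 + √(9 - 4)) = -18*(8 - √5)/(10 + √5)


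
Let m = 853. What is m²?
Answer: 727609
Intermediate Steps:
m² = 853² = 727609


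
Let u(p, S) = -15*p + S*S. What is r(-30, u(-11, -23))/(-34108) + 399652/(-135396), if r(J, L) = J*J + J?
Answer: -1718640617/577260846 ≈ -2.9772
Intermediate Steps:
u(p, S) = S² - 15*p (u(p, S) = -15*p + S² = S² - 15*p)
r(J, L) = J + J² (r(J, L) = J² + J = J + J²)
r(-30, u(-11, -23))/(-34108) + 399652/(-135396) = -30*(1 - 30)/(-34108) + 399652/(-135396) = -30*(-29)*(-1/34108) + 399652*(-1/135396) = 870*(-1/34108) - 99913/33849 = -435/17054 - 99913/33849 = -1718640617/577260846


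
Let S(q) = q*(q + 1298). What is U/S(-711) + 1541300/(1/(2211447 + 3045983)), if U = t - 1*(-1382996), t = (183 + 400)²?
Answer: 1127319773346646705/139119 ≈ 8.1033e+12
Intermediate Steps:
t = 339889 (t = 583² = 339889)
S(q) = q*(1298 + q)
U = 1722885 (U = 339889 - 1*(-1382996) = 339889 + 1382996 = 1722885)
U/S(-711) + 1541300/(1/(2211447 + 3045983)) = 1722885/((-711*(1298 - 711))) + 1541300/(1/(2211447 + 3045983)) = 1722885/((-711*587)) + 1541300/(1/5257430) = 1722885/(-417357) + 1541300/(1/5257430) = 1722885*(-1/417357) + 1541300*5257430 = -574295/139119 + 8103276859000 = 1127319773346646705/139119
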